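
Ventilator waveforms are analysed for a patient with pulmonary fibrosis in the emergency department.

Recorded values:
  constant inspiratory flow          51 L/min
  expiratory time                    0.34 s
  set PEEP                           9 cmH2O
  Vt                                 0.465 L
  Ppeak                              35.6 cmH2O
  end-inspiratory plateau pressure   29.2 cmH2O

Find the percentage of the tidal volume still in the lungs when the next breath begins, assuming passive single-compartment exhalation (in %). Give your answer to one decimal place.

14.1

Flow: 51 L/min ÷ 60 = 0.85 L/s.
R = (PIP − Pplat)/V̇ = (35.6 − 29.2) / 0.85 = 6.4/0.85 = 7.529 cmH2O·s/L.
C = Vt/(Pplat − PEEP) = 465.0 / (29.2 − 9) = 465.0/20.2 = 23.02 mL/cmH2O.
τ = R × C = 7.529 × 0.02302 L/cmH2O = 0.1733 s.
Fraction remaining at end-expiration = e^(−Te/τ) = e^(−0.34/0.1733) = 0.1406 → 14.06%.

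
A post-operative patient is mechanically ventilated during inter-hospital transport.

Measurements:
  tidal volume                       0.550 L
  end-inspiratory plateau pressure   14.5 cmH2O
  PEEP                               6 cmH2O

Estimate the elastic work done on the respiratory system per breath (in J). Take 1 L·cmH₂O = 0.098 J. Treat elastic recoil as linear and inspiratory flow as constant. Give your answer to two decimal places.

Elastic work ≈ ½ × (Pplat − PEEP) × Vt = 0.5 × (14.5 − 6) × 0.550 L = 0.5 × 8.5 × 0.550 = 2.338 L·cmH2O.
× 0.098 J/(L·cmH2O) → 0.2291 J.

0.23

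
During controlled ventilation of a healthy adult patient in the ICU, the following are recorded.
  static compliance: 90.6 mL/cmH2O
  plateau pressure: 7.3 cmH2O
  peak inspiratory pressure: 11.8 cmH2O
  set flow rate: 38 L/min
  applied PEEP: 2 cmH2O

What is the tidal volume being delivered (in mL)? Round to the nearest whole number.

480

Vt = Cstat × (Pplat − PEEP) = 90.6 × (7.3 − 2) = 90.6 × 5.3 = 480.18 mL.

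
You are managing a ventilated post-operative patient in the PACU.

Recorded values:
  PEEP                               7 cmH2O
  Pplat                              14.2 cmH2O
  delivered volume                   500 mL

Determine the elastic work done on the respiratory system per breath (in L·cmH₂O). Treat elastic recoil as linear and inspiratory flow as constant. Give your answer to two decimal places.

1.80

Elastic work ≈ ½ × (Pplat − PEEP) × Vt = 0.5 × (14.2 − 7) × 0.500 L = 0.5 × 7.2 × 0.500 = 1.8 L·cmH2O.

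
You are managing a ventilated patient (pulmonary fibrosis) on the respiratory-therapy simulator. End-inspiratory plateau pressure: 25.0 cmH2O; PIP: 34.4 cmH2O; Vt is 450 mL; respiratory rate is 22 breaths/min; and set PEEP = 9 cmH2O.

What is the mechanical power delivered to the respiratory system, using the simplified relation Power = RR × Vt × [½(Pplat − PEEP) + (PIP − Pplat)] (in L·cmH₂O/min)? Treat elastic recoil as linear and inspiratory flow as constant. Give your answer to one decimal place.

172.3

Per-breath work = Vt × [½(Pplat−PEEP) + (PIP−Pplat)] = 0.450 × [0.5×16.0 + 9.4] = 0.450 × 17.4 = 7.83 L·cmH2O.
Power = 22 × 7.83 = 172.26 L·cmH2O/min.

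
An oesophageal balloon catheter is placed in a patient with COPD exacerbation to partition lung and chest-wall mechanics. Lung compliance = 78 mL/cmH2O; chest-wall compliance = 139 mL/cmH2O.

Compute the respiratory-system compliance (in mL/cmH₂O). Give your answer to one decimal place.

50.0

Lung and chest wall are elastances in series: 1/Crs = 1/CL + 1/Ccw.
1/Crs = 1/78 + 1/139 = 0.02001.
Crs = 49.975 mL/cmH2O.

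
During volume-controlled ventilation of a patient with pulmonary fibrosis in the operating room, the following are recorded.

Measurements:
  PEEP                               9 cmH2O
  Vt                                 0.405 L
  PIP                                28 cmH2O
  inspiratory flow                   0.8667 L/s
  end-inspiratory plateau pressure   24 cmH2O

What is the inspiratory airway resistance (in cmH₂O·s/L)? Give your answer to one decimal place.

4.6

Raw = (PIP − Pplat) / flow = (28 − 24) / 0.8667 = 4.0 / 0.8667 = 4.615 cmH2O·s/L.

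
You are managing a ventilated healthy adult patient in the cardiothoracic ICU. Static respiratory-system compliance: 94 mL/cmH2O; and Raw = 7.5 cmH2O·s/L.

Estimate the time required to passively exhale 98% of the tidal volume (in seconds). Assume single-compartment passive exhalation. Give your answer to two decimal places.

2.76

τ = R × C = 7.5 × 94 mL/cmH2O = 7.5 × 0.094 L/cmH2O = 0.705 s.
Exhaled fraction f = 1 − e^(−t/τ) → t = −τ·ln(1 − f) = −0.705·ln(0.02) = 2.758 s.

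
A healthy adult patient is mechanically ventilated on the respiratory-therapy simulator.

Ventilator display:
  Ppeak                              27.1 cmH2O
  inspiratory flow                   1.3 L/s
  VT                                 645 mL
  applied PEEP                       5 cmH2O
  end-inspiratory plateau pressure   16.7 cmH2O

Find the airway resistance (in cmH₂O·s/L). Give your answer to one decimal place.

Raw = (PIP − Pplat) / flow = (27.1 − 16.7) / 1.3 = 10.4 / 1.3 = 8.0 cmH2O·s/L.

8.0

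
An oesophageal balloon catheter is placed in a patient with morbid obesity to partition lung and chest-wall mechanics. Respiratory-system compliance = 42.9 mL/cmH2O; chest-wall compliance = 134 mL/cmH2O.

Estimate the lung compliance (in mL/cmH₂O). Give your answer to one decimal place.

63.1

1/CL = 1/Crs − 1/Ccw.
1/CL = 1/42.9 − 1/134 = 0.01585.
CL = 63.091 mL/cmH2O.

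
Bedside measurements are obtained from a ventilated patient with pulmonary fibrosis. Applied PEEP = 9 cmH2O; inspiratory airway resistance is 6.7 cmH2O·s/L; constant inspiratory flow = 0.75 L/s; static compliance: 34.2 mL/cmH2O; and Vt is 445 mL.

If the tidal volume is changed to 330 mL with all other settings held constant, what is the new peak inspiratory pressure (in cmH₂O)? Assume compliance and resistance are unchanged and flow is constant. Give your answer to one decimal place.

23.7

PIP = Vt/C + R·V̇ + PEEP (constant-flow equation of motion).
Only the elastic term changes: ΔPIP = ΔVt / C = (330 − 445) / 34.2 = -3.363 cmH2O.
Original PIP = 445/34.2 + 6.7×0.75 + 9 = 27.037 cmH2O; new PIP = 27.037 + (-3.363) = 23.674 cmH2O.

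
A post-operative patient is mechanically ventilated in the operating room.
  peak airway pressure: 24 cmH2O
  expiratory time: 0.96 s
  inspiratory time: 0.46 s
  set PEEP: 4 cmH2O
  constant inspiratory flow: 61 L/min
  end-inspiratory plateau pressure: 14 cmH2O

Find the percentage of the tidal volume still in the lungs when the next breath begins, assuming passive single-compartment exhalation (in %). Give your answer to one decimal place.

12.4

Flow: 61 L/min ÷ 60 = 1.0167 L/s.
Vt = flow × Ti = 1.0167 L/s × 0.46 s × 1000 mL/L = 467.68 mL.
R = (PIP − Pplat)/V̇ = (24 − 14) / 1.0167 = 10.0/1.0167 = 9.836 cmH2O·s/L.
C = Vt/(Pplat − PEEP) = 467.68 / (14 − 4) = 467.68/10.0 = 46.768 mL/cmH2O.
τ = R × C = 9.836 × 0.04677 L/cmH2O = 0.46 s.
Fraction remaining at end-expiration = e^(−Te/τ) = e^(−0.96/0.46) = 0.1241 → 12.41%.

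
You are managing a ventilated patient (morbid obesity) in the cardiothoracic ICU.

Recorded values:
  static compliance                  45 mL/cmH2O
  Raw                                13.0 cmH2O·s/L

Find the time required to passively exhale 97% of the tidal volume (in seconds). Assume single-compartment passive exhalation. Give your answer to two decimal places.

τ = R × C = 13.0 × 45 mL/cmH2O = 13.0 × 0.045 L/cmH2O = 0.585 s.
Exhaled fraction f = 1 − e^(−t/τ) → t = −τ·ln(1 − f) = −0.585·ln(0.03) = 2.051 s.

2.05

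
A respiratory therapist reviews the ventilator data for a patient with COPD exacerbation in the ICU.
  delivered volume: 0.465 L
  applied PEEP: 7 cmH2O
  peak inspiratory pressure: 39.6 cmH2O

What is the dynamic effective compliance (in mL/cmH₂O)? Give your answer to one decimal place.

14.3

Dynamic compliance = Vt / (PIP − PEEP) = 465 / (39.6 − 7) = 465 / 32.6 = 14.264 mL/cmH2O.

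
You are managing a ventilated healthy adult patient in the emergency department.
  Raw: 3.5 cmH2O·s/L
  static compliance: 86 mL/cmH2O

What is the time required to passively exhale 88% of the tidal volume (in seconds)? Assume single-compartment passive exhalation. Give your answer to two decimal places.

0.64

τ = R × C = 3.5 × 86 mL/cmH2O = 3.5 × 0.086 L/cmH2O = 0.301 s.
Exhaled fraction f = 1 − e^(−t/τ) → t = −τ·ln(1 − f) = −0.301·ln(0.12) = 0.6382 s.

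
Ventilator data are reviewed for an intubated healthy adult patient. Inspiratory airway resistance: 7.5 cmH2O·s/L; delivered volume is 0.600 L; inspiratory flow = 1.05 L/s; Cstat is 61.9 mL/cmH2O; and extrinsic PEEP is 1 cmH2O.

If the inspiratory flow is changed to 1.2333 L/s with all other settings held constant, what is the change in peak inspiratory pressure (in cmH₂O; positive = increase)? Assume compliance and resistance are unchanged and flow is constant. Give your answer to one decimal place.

1.4

PIP = Vt/C + R·V̇ + PEEP (constant-flow equation of motion).
Only the resistive term changes: ΔPIP = R × ΔV̇ = 7.5 × (1.2333 − 1.05) = 7.5 × 0.1833 = 1.375 cmH2O.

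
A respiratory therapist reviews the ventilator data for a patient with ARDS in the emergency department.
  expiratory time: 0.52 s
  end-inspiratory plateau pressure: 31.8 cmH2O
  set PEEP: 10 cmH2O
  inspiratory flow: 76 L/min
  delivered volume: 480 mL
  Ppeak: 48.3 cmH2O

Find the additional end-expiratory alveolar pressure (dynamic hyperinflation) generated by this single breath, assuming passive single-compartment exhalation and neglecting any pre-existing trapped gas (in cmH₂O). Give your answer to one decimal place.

3.6

Flow: 76 L/min ÷ 60 = 1.2667 L/s.
R = (PIP − Pplat)/V̇ = (48.3 − 31.8) / 1.2667 = 16.5/1.2667 = 13.026 cmH2O·s/L.
C = Vt/(Pplat − PEEP) = 480.0 / (31.8 − 10) = 480.0/21.8 = 22.018 mL/cmH2O.
τ = R × C = 13.026 × 0.02202 L/cmH2O = 0.2868 s.
Fraction remaining = e^(−Te/τ) = e^(−0.52/0.2868) = 0.1631; trapped volume = 480.0 × 0.1631 = 78.288 mL.
Additional alveolar pressure from trapping ≈ V_trapped / C = 78.288 / 22.018 = 3.556 cmH2O.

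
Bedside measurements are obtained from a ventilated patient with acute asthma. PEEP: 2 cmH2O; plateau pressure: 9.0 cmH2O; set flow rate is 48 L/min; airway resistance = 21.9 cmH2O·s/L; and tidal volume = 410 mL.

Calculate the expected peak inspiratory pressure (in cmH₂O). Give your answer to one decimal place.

Flow: 48 L/min ÷ 60 = 0.8 L/s.
PIP = Pplat + Raw × flow = 9.0 + 21.9 × 0.8 = 9.0 + 17.52 = 26.52 cmH2O.

26.5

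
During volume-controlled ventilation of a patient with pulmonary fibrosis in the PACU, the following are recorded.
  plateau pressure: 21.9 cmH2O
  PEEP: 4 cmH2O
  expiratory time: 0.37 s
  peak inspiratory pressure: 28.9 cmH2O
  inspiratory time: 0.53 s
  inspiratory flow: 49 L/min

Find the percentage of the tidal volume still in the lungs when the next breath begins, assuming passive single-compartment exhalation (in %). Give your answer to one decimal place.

16.8

Flow: 49 L/min ÷ 60 = 0.8167 L/s.
Vt = flow × Ti = 0.8167 L/s × 0.53 s × 1000 mL/L = 432.85 mL.
R = (PIP − Pplat)/V̇ = (28.9 − 21.9) / 0.8167 = 7.0/0.8167 = 8.571 cmH2O·s/L.
C = Vt/(Pplat − PEEP) = 432.85 / (21.9 − 4) = 432.85/17.9 = 24.182 mL/cmH2O.
τ = R × C = 8.571 × 0.02418 L/cmH2O = 0.2072 s.
Fraction remaining at end-expiration = e^(−Te/τ) = e^(−0.37/0.2072) = 0.1677 → 16.77%.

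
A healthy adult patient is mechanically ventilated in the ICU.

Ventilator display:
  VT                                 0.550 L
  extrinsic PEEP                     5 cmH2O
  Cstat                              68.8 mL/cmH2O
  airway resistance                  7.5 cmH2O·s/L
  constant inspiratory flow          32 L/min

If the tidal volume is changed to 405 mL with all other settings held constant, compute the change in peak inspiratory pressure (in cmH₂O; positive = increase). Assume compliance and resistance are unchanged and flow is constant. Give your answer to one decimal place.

-2.1

PIP = Vt/C + R·V̇ + PEEP (constant-flow equation of motion).
Only the elastic term changes: ΔPIP = ΔVt / C = (405 − 550) / 68.8 = -2.108 cmH2O.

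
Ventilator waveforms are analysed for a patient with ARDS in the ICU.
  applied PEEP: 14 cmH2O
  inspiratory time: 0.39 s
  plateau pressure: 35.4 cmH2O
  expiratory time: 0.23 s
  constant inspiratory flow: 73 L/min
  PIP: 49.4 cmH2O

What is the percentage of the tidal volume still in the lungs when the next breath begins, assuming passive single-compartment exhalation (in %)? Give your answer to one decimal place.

40.6

Flow: 73 L/min ÷ 60 = 1.2167 L/s.
Vt = flow × Ti = 1.2167 L/s × 0.39 s × 1000 mL/L = 474.51 mL.
R = (PIP − Pplat)/V̇ = (49.4 − 35.4) / 1.2167 = 14.0/1.2167 = 11.507 cmH2O·s/L.
C = Vt/(Pplat − PEEP) = 474.51 / (35.4 − 14) = 474.51/21.4 = 22.173 mL/cmH2O.
τ = R × C = 11.507 × 0.02217 L/cmH2O = 0.2551 s.
Fraction remaining at end-expiration = e^(−Te/τ) = e^(−0.23/0.2551) = 0.4059 → 40.59%.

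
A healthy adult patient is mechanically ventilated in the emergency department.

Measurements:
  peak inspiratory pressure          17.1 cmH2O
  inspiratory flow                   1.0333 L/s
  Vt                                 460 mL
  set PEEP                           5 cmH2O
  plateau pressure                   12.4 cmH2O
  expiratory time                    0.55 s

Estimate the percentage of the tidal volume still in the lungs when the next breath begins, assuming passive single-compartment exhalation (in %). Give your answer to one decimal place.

14.3

R = (PIP − Pplat)/V̇ = (17.1 − 12.4) / 1.0333 = 4.7/1.0333 = 4.549 cmH2O·s/L.
C = Vt/(Pplat − PEEP) = 460.0 / (12.4 − 5) = 460.0/7.4 = 62.162 mL/cmH2O.
τ = R × C = 4.549 × 0.06216 L/cmH2O = 0.2828 s.
Fraction remaining at end-expiration = e^(−Te/τ) = e^(−0.55/0.2828) = 0.143 → 14.3%.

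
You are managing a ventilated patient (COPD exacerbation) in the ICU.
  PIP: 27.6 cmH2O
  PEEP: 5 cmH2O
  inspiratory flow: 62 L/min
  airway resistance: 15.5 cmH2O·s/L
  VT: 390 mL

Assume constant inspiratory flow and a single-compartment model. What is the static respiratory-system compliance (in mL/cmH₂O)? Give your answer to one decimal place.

Flow: 62 L/min ÷ 60 = 1.0333 L/s.
Equation of motion (constant flow): PIP = Vt/C + R·V̇ + PEEP.
Vt/C = PIP − R·V̇ − PEEP = 27.6 − 15.5×1.0333 − 5 = 27.6 − 16.016 − 5 = 6.584 cmH2O.
C = Vt / 6.584 = 390 / 6.584 = 59.235 mL/cmH2O.

59.2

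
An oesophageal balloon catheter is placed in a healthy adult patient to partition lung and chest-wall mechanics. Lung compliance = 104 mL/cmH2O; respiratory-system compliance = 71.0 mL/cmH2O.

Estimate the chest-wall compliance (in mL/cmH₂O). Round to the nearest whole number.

1/Ccw = 1/Crs − 1/CL.
1/Ccw = 1/71.0 − 1/104 = 0.004469.
Ccw = 223.76 mL/cmH2O.

224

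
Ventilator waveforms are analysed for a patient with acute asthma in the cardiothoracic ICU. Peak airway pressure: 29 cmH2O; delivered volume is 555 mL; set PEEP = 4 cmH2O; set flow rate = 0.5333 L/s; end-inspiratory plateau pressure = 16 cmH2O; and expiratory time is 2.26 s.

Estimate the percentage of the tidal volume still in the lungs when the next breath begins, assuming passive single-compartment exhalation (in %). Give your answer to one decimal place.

R = (PIP − Pplat)/V̇ = (29 − 16) / 0.5333 = 13.0/0.5333 = 24.377 cmH2O·s/L.
C = Vt/(Pplat − PEEP) = 555.0 / (16 − 4) = 555.0/12.0 = 46.25 mL/cmH2O.
τ = R × C = 24.377 × 0.04625 L/cmH2O = 1.127 s.
Fraction remaining at end-expiration = e^(−Te/τ) = e^(−2.26/1.127) = 0.1346 → 13.46%.

13.5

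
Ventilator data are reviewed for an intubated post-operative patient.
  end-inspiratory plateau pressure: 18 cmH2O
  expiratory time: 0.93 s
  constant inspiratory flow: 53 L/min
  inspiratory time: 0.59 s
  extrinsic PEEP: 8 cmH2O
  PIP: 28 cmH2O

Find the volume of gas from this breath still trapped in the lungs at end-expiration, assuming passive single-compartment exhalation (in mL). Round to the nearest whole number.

Flow: 53 L/min ÷ 60 = 0.8833 L/s.
Vt = flow × Ti = 0.8833 L/s × 0.59 s × 1000 mL/L = 521.15 mL.
R = (PIP − Pplat)/V̇ = (28 − 18) / 0.8833 = 10.0/0.8833 = 11.321 cmH2O·s/L.
C = Vt/(Pplat − PEEP) = 521.15 / (18 − 8) = 521.15/10.0 = 52.115 mL/cmH2O.
τ = R × C = 11.321 × 0.05212 L/cmH2O = 0.5901 s.
Fraction remaining = e^(−Te/τ) = e^(−0.93/0.5901) = 0.2068.
Trapped volume = 521.15 × 0.2068 = 107.77 mL.

108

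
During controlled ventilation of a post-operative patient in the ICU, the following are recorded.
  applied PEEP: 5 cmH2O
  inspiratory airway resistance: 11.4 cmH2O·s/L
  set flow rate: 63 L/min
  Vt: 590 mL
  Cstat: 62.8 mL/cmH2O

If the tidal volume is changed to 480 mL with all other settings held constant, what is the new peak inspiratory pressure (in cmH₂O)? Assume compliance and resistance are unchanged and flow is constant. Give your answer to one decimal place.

Flow: 63 L/min ÷ 60 = 1.05 L/s.
PIP = Vt/C + R·V̇ + PEEP (constant-flow equation of motion).
Only the elastic term changes: ΔPIP = ΔVt / C = (480 − 590) / 62.8 = -1.752 cmH2O.
Original PIP = 590/62.8 + 11.4×1.05 + 5 = 26.365 cmH2O; new PIP = 26.365 + (-1.752) = 24.613 cmH2O.

24.6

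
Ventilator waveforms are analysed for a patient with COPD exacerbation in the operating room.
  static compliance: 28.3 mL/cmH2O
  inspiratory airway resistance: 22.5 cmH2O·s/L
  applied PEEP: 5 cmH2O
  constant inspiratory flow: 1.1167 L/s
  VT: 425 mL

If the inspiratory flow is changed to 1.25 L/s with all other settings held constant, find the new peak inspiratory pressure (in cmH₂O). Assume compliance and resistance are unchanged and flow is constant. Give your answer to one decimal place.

48.1

PIP = Vt/C + R·V̇ + PEEP (constant-flow equation of motion).
Only the resistive term changes: ΔPIP = R × ΔV̇ = 22.5 × (1.25 − 1.1167) = 22.5 × 0.1333 = 2.999 cmH2O.
Original PIP = 425/28.3 + 22.5×1.1167 + 5 = 45.143 cmH2O; new PIP = 45.143 + (2.999) = 48.142 cmH2O.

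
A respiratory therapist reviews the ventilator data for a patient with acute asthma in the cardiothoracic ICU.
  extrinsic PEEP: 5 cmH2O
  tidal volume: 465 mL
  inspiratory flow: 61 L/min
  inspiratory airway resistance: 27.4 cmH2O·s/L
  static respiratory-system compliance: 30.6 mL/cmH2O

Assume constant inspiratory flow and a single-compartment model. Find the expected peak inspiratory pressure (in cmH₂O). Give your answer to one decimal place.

Flow: 61 L/min ÷ 60 = 1.0167 L/s.
Equation of motion (constant flow): PIP = Vt/C + R·V̇ + PEEP.
PIP = 465/30.6 + 27.4×1.0167 + 5 = 15.196 + 27.858 + 5 = 48.054 cmH2O.

48.1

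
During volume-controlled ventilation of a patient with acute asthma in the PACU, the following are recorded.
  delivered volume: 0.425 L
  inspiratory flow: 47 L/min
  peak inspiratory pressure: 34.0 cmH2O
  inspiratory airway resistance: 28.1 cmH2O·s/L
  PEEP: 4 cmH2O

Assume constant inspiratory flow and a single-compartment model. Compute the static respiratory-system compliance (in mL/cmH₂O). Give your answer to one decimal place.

53.2

Flow: 47 L/min ÷ 60 = 0.7833 L/s.
Equation of motion (constant flow): PIP = Vt/C + R·V̇ + PEEP.
Vt/C = PIP − R·V̇ − PEEP = 34.0 − 28.1×0.7833 − 4 = 34.0 − 22.011 − 4 = 7.989 cmH2O.
C = Vt / 7.989 = 425 / 7.989 = 53.198 mL/cmH2O.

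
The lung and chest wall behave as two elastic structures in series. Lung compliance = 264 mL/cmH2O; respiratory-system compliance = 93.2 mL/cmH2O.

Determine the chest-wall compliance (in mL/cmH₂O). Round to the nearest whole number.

144

1/Ccw = 1/Crs − 1/CL.
1/Ccw = 1/93.2 − 1/264 = 0.006942.
Ccw = 144.05 mL/cmH2O.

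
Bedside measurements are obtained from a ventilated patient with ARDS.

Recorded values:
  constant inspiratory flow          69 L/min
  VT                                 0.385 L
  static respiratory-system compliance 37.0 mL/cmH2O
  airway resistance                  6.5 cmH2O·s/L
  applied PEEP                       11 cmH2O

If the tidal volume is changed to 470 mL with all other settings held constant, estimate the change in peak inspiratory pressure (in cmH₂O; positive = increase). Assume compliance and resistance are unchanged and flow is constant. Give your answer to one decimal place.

2.3

PIP = Vt/C + R·V̇ + PEEP (constant-flow equation of motion).
Only the elastic term changes: ΔPIP = ΔVt / C = (470 − 385) / 37.0 = 2.297 cmH2O.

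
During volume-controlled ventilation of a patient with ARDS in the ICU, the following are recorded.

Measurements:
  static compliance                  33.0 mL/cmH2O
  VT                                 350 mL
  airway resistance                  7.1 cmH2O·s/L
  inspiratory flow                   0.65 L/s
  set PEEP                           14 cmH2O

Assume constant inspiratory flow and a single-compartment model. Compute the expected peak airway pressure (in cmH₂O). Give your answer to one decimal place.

Equation of motion (constant flow): PIP = Vt/C + R·V̇ + PEEP.
PIP = 350/33.0 + 7.1×0.65 + 14 = 10.606 + 4.615 + 14 = 29.221 cmH2O.

29.2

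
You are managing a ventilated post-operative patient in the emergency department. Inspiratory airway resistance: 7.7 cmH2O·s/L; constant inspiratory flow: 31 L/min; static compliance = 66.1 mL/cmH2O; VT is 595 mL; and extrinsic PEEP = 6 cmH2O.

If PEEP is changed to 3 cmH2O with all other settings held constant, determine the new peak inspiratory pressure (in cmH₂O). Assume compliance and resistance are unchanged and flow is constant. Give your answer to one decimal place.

Flow: 31 L/min ÷ 60 = 0.5167 L/s.
PIP = Vt/C + R·V̇ + PEEP (constant-flow equation of motion).
Only the baseline term changes: ΔPIP = ΔPEEP = 3 − 6 = -3.0 cmH2O.
Original PIP = 595/66.1 + 7.7×0.5167 + 6 = 18.98 cmH2O; new PIP = 18.98 + (-3.0) = 15.98 cmH2O.

16.0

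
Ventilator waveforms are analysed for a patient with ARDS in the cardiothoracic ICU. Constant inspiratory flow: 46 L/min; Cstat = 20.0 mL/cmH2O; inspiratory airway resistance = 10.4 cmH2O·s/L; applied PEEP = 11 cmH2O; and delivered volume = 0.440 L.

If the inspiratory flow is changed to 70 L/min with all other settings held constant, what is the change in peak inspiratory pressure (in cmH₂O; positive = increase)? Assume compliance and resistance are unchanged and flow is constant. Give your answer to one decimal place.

4.2

Flow: 46 L/min ÷ 60 = 0.7667 L/s.
New flow: 70 L/min ÷ 60 = 1.1667 L/s.
PIP = Vt/C + R·V̇ + PEEP (constant-flow equation of motion).
Only the resistive term changes: ΔPIP = R × ΔV̇ = 10.4 × (1.1667 − 0.7667) = 10.4 × 0.4 = 4.16 cmH2O.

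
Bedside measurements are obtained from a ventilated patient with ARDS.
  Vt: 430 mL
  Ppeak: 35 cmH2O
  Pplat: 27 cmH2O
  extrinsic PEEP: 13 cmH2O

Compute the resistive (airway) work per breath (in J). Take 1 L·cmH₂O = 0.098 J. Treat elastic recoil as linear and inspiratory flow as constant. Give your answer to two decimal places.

With constant inspiratory flow the resistive pressure is constant at PIP − Pplat = 35 − 27 = 8.0 cmH2O, so resistive work = 8.0 × 0.430 = 3.44 L·cmH2O.
× 0.098 J/(L·cmH2O) → 0.3371 J.

0.34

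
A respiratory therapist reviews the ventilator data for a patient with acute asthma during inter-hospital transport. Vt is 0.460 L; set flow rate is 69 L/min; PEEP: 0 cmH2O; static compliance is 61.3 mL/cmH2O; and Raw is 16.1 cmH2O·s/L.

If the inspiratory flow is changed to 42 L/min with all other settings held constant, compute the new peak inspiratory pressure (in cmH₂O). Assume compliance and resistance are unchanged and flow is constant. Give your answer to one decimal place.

Flow: 69 L/min ÷ 60 = 1.15 L/s.
New flow: 42 L/min ÷ 60 = 0.7 L/s.
PIP = Vt/C + R·V̇ + PEEP (constant-flow equation of motion).
Only the resistive term changes: ΔPIP = R × ΔV̇ = 16.1 × (0.7 − 1.15) = 16.1 × -0.45 = -7.245 cmH2O.
Original PIP = 460/61.3 + 16.1×1.15 + 0 = 26.019 cmH2O; new PIP = 26.019 + (-7.245) = 18.774 cmH2O.

18.8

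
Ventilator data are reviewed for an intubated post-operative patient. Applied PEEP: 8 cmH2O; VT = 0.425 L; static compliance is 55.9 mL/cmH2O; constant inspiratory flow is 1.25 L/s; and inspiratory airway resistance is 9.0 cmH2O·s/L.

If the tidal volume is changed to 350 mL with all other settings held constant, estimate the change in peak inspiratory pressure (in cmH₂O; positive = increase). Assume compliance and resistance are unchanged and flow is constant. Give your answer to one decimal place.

PIP = Vt/C + R·V̇ + PEEP (constant-flow equation of motion).
Only the elastic term changes: ΔPIP = ΔVt / C = (350 − 425) / 55.9 = -1.342 cmH2O.

-1.3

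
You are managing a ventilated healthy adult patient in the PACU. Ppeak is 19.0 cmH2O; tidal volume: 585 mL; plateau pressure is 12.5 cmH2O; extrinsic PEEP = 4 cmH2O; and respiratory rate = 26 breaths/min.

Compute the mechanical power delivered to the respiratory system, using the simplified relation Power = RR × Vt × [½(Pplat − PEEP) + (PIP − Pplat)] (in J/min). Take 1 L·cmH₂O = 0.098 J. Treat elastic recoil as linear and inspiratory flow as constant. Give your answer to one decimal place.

Per-breath work = Vt × [½(Pplat−PEEP) + (PIP−Pplat)] = 0.585 × [0.5×8.5 + 6.5] = 0.585 × 10.75 = 6.289 L·cmH2O.
Power = 26 × 6.289 = 163.51 L·cmH2O/min.
× 0.098 J/(L·cmH2O) → 16.024 J/min.

16.0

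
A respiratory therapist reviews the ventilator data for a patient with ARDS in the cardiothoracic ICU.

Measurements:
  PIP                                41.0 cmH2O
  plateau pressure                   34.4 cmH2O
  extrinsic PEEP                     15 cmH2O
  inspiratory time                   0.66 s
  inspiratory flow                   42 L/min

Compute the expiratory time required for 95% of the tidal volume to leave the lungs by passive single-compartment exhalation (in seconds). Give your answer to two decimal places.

Flow: 42 L/min ÷ 60 = 0.7 L/s.
Vt = flow × Ti = 0.7 L/s × 0.66 s × 1000 mL/L = 462.0 mL.
R = (PIP − Pplat)/V̇ = (41.0 − 34.4) / 0.7 = 6.6/0.7 = 9.429 cmH2O·s/L.
C = Vt/(Pplat − PEEP) = 462.0 / (34.4 − 15) = 462.0/19.4 = 23.814 mL/cmH2O.
τ = R × C = 9.429 × 0.02381 L/cmH2O = 0.2245 s.
t = −τ·ln(1 − 0.95) = −0.2245·ln(0.05) = 0.6725 s.

0.67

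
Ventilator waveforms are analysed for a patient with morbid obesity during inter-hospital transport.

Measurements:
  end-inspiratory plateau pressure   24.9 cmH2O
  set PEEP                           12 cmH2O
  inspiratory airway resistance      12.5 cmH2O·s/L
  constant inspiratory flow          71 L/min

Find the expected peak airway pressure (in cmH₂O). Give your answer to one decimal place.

39.7

Flow: 71 L/min ÷ 60 = 1.1833 L/s.
PIP = Pplat + Raw × flow = 24.9 + 12.5 × 1.1833 = 24.9 + 14.791 = 39.691 cmH2O.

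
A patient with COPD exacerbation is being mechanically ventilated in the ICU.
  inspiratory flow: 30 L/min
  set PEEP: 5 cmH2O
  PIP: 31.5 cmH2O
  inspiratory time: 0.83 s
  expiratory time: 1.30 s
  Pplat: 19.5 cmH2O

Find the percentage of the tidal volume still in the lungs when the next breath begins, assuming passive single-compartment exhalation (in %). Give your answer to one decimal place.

15.1

Flow: 30 L/min ÷ 60 = 0.5 L/s.
Vt = flow × Ti = 0.5 L/s × 0.83 s × 1000 mL/L = 415.0 mL.
R = (PIP − Pplat)/V̇ = (31.5 − 19.5) / 0.5 = 12.0/0.5 = 24.0 cmH2O·s/L.
C = Vt/(Pplat − PEEP) = 415.0 / (19.5 − 5) = 415.0/14.5 = 28.621 mL/cmH2O.
τ = R × C = 24.0 × 0.02862 L/cmH2O = 0.6869 s.
Fraction remaining at end-expiration = e^(−Te/τ) = e^(−1.30/0.6869) = 0.1507 → 15.07%.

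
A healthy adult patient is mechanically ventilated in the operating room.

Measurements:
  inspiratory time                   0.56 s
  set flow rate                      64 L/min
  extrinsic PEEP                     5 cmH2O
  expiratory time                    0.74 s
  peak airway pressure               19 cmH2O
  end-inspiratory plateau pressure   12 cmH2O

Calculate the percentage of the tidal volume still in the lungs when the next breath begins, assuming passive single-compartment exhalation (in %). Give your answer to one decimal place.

26.7

Flow: 64 L/min ÷ 60 = 1.0667 L/s.
Vt = flow × Ti = 1.0667 L/s × 0.56 s × 1000 mL/L = 597.35 mL.
R = (PIP − Pplat)/V̇ = (19 − 12) / 1.0667 = 7.0/1.0667 = 6.562 cmH2O·s/L.
C = Vt/(Pplat − PEEP) = 597.35 / (12 − 5) = 597.35/7.0 = 85.336 mL/cmH2O.
τ = R × C = 6.562 × 0.08534 L/cmH2O = 0.56 s.
Fraction remaining at end-expiration = e^(−Te/τ) = e^(−0.74/0.56) = 0.2668 → 26.68%.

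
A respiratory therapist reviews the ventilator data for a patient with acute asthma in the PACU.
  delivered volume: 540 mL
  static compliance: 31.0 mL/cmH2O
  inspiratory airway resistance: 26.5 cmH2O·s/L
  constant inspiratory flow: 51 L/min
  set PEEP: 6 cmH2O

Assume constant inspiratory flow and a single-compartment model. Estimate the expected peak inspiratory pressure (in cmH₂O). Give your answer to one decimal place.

Flow: 51 L/min ÷ 60 = 0.85 L/s.
Equation of motion (constant flow): PIP = Vt/C + R·V̇ + PEEP.
PIP = 540/31.0 + 26.5×0.85 + 6 = 17.419 + 22.525 + 6 = 45.944 cmH2O.

45.9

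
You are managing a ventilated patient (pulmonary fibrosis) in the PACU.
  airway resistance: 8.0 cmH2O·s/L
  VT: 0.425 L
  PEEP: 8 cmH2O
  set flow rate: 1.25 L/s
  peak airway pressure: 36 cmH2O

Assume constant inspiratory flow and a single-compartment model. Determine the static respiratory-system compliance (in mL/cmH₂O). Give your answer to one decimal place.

Equation of motion (constant flow): PIP = Vt/C + R·V̇ + PEEP.
Vt/C = PIP − R·V̇ − PEEP = 36 − 8.0×1.25 − 8 = 36 − 10.0 − 8 = 18.0 cmH2O.
C = Vt / 18.0 = 425 / 18.0 = 23.611 mL/cmH2O.

23.6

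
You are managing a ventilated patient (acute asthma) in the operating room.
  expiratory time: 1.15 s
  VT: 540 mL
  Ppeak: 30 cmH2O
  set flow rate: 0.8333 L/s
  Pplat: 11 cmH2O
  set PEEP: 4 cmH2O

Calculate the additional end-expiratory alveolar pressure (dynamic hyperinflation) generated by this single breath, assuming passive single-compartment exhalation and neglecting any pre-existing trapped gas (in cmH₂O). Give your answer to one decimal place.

3.6

R = (PIP − Pplat)/V̇ = (30 − 11) / 0.8333 = 19.0/0.8333 = 22.801 cmH2O·s/L.
C = Vt/(Pplat − PEEP) = 540.0 / (11 − 4) = 540.0/7.0 = 77.143 mL/cmH2O.
τ = R × C = 22.801 × 0.07714 L/cmH2O = 1.759 s.
Fraction remaining = e^(−Te/τ) = e^(−1.15/1.759) = 0.5201; trapped volume = 540.0 × 0.5201 = 280.85 mL.
Additional alveolar pressure from trapping ≈ V_trapped / C = 280.85 / 77.143 = 3.641 cmH2O.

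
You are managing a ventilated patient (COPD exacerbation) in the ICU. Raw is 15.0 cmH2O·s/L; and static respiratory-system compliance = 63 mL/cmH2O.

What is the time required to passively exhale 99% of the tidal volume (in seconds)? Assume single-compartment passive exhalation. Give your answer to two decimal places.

τ = R × C = 15.0 × 63 mL/cmH2O = 15.0 × 0.063 L/cmH2O = 0.945 s.
Exhaled fraction f = 1 − e^(−t/τ) → t = −τ·ln(1 − f) = −0.945·ln(0.01) = 4.352 s.

4.35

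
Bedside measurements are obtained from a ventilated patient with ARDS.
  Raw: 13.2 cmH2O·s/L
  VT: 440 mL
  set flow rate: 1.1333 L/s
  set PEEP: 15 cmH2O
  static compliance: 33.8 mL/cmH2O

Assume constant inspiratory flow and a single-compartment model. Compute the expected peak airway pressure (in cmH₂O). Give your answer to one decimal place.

43.0

Equation of motion (constant flow): PIP = Vt/C + R·V̇ + PEEP.
PIP = 440/33.8 + 13.2×1.1333 + 15 = 13.018 + 14.96 + 15 = 42.978 cmH2O.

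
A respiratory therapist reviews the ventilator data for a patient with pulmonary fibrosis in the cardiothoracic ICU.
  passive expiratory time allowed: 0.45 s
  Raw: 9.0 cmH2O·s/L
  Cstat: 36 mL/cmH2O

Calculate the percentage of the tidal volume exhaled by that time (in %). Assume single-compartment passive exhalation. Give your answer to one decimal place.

τ = R × C = 9.0 × 36 mL/cmH2O = 9.0 × 0.036 L/cmH2O = 0.324 s.
Passive exhalation: V(t)/V₀ = e^(−t/τ) = e^(−0.45/0.324) = 0.2494.
Fraction exhaled = 1 − 0.2494 = 0.7506 → 75.06%.

75.1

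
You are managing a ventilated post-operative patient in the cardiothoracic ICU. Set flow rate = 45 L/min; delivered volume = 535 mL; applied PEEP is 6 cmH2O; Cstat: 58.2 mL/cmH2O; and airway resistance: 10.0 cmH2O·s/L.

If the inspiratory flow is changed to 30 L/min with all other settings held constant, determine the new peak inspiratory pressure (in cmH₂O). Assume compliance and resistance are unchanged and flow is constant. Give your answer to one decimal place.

20.2

Flow: 45 L/min ÷ 60 = 0.75 L/s.
New flow: 30 L/min ÷ 60 = 0.5 L/s.
PIP = Vt/C + R·V̇ + PEEP (constant-flow equation of motion).
Only the resistive term changes: ΔPIP = R × ΔV̇ = 10.0 × (0.5 − 0.75) = 10.0 × -0.25 = -2.5 cmH2O.
Original PIP = 535/58.2 + 10.0×0.75 + 6 = 22.692 cmH2O; new PIP = 22.692 + (-2.5) = 20.192 cmH2O.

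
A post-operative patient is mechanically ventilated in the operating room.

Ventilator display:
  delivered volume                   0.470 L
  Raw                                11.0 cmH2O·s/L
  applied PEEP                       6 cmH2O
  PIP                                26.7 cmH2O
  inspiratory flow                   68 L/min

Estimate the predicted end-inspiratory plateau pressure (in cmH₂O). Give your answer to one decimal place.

Flow: 68 L/min ÷ 60 = 1.1333 L/s.
Pplat = PIP − Raw × flow = 26.7 − 11.0 × 1.1333 = 26.7 − 12.466 = 14.234 cmH2O.

14.2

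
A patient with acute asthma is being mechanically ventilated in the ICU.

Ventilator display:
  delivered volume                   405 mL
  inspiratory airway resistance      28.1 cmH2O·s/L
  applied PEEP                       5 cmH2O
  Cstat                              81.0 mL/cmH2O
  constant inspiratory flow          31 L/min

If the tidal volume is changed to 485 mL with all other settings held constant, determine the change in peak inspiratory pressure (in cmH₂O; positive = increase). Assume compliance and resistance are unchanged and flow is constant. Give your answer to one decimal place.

1.0

PIP = Vt/C + R·V̇ + PEEP (constant-flow equation of motion).
Only the elastic term changes: ΔPIP = ΔVt / C = (485 − 405) / 81.0 = 0.9877 cmH2O.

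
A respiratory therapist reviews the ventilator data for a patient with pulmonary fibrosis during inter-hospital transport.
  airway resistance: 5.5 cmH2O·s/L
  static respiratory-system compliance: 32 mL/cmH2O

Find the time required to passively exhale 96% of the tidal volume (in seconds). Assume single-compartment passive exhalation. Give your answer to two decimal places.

0.57

τ = R × C = 5.5 × 32 mL/cmH2O = 5.5 × 0.032 L/cmH2O = 0.176 s.
Exhaled fraction f = 1 − e^(−t/τ) → t = −τ·ln(1 − f) = −0.176·ln(0.04) = 0.5665 s.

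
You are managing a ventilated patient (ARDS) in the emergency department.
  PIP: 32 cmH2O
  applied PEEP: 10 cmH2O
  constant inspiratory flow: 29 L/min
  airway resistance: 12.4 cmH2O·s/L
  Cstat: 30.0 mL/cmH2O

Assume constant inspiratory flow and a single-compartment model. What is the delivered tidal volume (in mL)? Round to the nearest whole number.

480

Flow: 29 L/min ÷ 60 = 0.4833 L/s.
Equation of motion (constant flow): PIP = Vt/C + R·V̇ + PEEP.
Vt/C = PIP − R·V̇ − PEEP = 32 − 5.993 − 10 = 16.007 cmH2O.
Vt = C × 16.007 = 30.0 × 16.007 = 480.21 mL.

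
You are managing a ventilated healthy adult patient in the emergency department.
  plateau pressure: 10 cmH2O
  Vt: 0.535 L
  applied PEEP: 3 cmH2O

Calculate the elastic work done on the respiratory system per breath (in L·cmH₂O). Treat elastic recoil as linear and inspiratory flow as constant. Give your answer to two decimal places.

Elastic work ≈ ½ × (Pplat − PEEP) × Vt = 0.5 × (10 − 3) × 0.535 L = 0.5 × 7.0 × 0.535 = 1.873 L·cmH2O.

1.87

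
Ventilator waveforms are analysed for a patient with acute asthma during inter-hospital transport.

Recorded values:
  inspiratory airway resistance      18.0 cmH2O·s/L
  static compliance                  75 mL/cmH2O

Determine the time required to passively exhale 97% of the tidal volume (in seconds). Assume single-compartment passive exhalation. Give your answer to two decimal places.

4.73

τ = R × C = 18.0 × 75 mL/cmH2O = 18.0 × 0.075 L/cmH2O = 1.35 s.
Exhaled fraction f = 1 − e^(−t/τ) → t = −τ·ln(1 − f) = −1.35·ln(0.03) = 4.734 s.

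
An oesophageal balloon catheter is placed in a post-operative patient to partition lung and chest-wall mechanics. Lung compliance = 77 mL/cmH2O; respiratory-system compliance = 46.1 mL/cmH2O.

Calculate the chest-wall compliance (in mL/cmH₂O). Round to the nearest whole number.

1/Ccw = 1/Crs − 1/CL.
1/Ccw = 1/46.1 − 1/77 = 0.008705.
Ccw = 114.88 mL/cmH2O.

115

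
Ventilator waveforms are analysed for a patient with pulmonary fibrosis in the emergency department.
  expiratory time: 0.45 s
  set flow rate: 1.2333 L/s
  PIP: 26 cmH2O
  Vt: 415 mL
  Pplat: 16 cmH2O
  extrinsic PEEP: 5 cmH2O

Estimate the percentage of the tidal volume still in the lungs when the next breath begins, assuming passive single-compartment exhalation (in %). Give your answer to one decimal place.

R = (PIP − Pplat)/V̇ = (26 − 16) / 1.2333 = 10.0/1.2333 = 8.108 cmH2O·s/L.
C = Vt/(Pplat − PEEP) = 415.0 / (16 − 5) = 415.0/11.0 = 37.727 mL/cmH2O.
τ = R × C = 8.108 × 0.03773 L/cmH2O = 0.3059 s.
Fraction remaining at end-expiration = e^(−Te/τ) = e^(−0.45/0.3059) = 0.2297 → 22.97%.

23.0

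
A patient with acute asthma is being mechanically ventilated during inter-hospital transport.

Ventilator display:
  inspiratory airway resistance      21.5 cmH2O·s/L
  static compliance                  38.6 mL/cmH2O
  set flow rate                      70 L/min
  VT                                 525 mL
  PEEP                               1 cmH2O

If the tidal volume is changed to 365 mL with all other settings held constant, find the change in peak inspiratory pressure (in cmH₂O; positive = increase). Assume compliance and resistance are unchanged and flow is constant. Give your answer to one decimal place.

PIP = Vt/C + R·V̇ + PEEP (constant-flow equation of motion).
Only the elastic term changes: ΔPIP = ΔVt / C = (365 − 525) / 38.6 = -4.145 cmH2O.

-4.1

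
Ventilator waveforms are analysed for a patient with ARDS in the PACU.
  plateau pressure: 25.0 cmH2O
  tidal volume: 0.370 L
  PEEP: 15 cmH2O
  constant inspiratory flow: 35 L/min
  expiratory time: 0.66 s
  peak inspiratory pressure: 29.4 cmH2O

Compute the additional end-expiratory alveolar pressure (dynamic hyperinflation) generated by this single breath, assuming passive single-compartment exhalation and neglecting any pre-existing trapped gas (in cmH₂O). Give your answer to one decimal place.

Flow: 35 L/min ÷ 60 = 0.5833 L/s.
R = (PIP − Pplat)/V̇ = (29.4 − 25.0) / 0.5833 = 4.4/0.5833 = 7.543 cmH2O·s/L.
C = Vt/(Pplat − PEEP) = 370.0 / (25.0 − 15) = 370.0/10.0 = 37.0 mL/cmH2O.
τ = R × C = 7.543 × 0.037 L/cmH2O = 0.2791 s.
Fraction remaining = e^(−Te/τ) = e^(−0.66/0.2791) = 0.09397; trapped volume = 370.0 × 0.09397 = 34.769 mL.
Additional alveolar pressure from trapping ≈ V_trapped / C = 34.769 / 37.0 = 0.9397 cmH2O.

0.9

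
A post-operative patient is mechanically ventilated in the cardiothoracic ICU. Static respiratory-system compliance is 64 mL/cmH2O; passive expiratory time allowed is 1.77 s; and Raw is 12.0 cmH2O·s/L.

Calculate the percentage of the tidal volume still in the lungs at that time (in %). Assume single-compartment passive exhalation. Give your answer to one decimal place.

τ = R × C = 12.0 × 64 mL/cmH2O = 12.0 × 0.064 L/cmH2O = 0.768 s.
Passive exhalation: V(t)/V₀ = e^(−t/τ) = e^(−1.77/0.768) = 0.09979.
Fraction remaining = 0.09979 → 9.979%.

10.0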